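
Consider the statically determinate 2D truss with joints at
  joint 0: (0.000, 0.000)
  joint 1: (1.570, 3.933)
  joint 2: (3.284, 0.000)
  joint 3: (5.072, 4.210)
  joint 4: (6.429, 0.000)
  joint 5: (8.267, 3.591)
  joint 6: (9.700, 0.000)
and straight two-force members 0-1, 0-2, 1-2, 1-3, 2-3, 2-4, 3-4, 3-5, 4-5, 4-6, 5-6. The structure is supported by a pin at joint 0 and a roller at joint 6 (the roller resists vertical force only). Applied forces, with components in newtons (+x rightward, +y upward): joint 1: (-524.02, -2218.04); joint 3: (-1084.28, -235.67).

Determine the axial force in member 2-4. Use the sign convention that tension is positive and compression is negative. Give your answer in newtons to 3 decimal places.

N=7 nodes, M=11 members, R=3 reactions → 2N=14, M+R=14
member 0 (0-1): L=4.2348, (cx,cy)=(0.3707,0.9287)
member 1 (0-2): L=3.2840, (cx,cy)=(1.0000,0.0000)
member 2 (1-2): L=4.2903, (cx,cy)=(0.3995,-0.9167)
member 3 (1-3): L=3.5129, (cx,cy)=(0.9969,0.0789)
member 4 (2-3): L=4.5740, (cx,cy)=(0.3909,0.9204)
member 5 (2-4): L=3.1450, (cx,cy)=(1.0000,0.0000)
member 6 (3-4): L=4.4233, (cx,cy)=(0.3068,-0.9518)
member 7 (3-5): L=3.2544, (cx,cy)=(0.9817,-0.1902)
member 8 (4-5): L=4.0340, (cx,cy)=(0.4556,0.8902)
member 9 (4-6): L=3.2710, (cx,cy)=(1.0000,0.0000)
member 10 (5-6): L=3.8664, (cx,cy)=(0.3706,-0.9288)
solve A·x = −loads:
  F[0-1] = -2858.2365 N (compression)
  F[0-2] = -548.6398 N (compression)
  F[1-2] = +415.6175 N (tension)
  F[1-3] = -703.8752 N (compression)
  F[2-3] = -413.9465 N (compression)
  F[2-4] = -220.7809 N (compression)
  F[3-4] = +177.1359 N (tension)
  F[3-5] = +169.5332 N (tension)
  F[4-5] = -189.3948 N (compression)
  F[4-6] = -80.1459 N (compression)
  F[5-6] = +216.2408 N (tension)
  Rx@0 = +1608.3000 N
  Ry@0 = +2654.5500 N
  Ry@6 = -200.8400 N

-220.781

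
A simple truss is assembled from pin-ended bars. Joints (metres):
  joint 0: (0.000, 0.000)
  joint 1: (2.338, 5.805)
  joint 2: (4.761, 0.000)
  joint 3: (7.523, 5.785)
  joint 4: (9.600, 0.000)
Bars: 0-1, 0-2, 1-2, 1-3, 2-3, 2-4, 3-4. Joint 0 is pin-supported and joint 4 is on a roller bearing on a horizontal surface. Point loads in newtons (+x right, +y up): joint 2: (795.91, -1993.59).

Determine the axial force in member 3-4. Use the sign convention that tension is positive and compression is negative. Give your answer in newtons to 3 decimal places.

-1050.488

N=5 nodes, M=7 members, R=3 reactions → 2N=10, M+R=10
member 0 (0-1): L=6.2581, (cx,cy)=(0.3736,0.9276)
member 1 (0-2): L=4.7610, (cx,cy)=(1.0000,0.0000)
member 2 (1-2): L=6.2904, (cx,cy)=(0.3852,-0.9228)
member 3 (1-3): L=5.1850, (cx,cy)=(1.0000,-0.0039)
member 4 (2-3): L=6.4105, (cx,cy)=(0.4309,0.9024)
member 5 (2-4): L=4.8390, (cx,cy)=(1.0000,0.0000)
member 6 (3-4): L=6.1466, (cx,cy)=(0.3379,-0.9412)
solve A·x = −loads:
  F[0-1] = -1083.3356 N (compression)
  F[0-2] = +1200.6373 N (tension)
  F[1-2] = +1092.3687 N (tension)
  F[1-3] = -825.5041 N (compression)
  F[2-3] = +1092.0746 N (tension)
  F[2-4] = +354.9735 N (tension)
  F[3-4] = -1050.4885 N (compression)
  Rx@0 = -795.9100 N
  Ry@0 = +1004.8940 N
  Ry@4 = +988.6960 N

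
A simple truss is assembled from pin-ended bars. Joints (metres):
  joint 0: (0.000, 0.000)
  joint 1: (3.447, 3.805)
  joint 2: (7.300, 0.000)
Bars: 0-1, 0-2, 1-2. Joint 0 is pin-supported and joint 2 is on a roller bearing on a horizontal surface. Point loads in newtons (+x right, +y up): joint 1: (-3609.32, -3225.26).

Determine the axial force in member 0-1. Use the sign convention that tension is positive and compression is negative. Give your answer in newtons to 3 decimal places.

-4835.462

N=3 nodes, M=3 members, R=3 reactions → 2N=6, M+R=6
member 0 (0-1): L=5.1342, (cx,cy)=(0.6714,0.7411)
member 1 (0-2): L=7.3000, (cx,cy)=(1.0000,0.0000)
member 2 (1-2): L=5.4151, (cx,cy)=(0.7115,-0.7027)
solve A·x = −loads:
  F[0-1] = -4835.4625 N (compression)
  F[0-2] = -362.8756 N (compression)
  F[1-2] = +509.9971 N (tension)
  Rx@0 = +3609.3200 N
  Ry@0 = +3583.6150 N
  Ry@2 = -358.3550 N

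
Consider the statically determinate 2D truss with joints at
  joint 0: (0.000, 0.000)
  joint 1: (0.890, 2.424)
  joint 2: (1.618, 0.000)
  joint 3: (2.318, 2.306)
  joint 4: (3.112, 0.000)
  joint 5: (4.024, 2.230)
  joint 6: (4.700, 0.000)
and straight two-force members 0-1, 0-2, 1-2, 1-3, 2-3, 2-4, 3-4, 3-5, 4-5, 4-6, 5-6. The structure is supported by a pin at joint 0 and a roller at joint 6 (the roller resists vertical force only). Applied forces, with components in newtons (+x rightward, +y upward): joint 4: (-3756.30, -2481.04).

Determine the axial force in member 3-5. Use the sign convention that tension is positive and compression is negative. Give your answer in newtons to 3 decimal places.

-1150.033

N=7 nodes, M=11 members, R=3 reactions → 2N=14, M+R=14
member 0 (0-1): L=2.5822, (cx,cy)=(0.3447,0.9387)
member 1 (0-2): L=1.6180, (cx,cy)=(1.0000,0.0000)
member 2 (1-2): L=2.5310, (cx,cy)=(0.2876,-0.9577)
member 3 (1-3): L=1.4329, (cx,cy)=(0.9966,-0.0824)
member 4 (2-3): L=2.4099, (cx,cy)=(0.2905,0.9569)
member 5 (2-4): L=1.4940, (cx,cy)=(1.0000,0.0000)
member 6 (3-4): L=2.4389, (cx,cy)=(0.3256,-0.9455)
member 7 (3-5): L=1.7077, (cx,cy)=(0.9990,-0.0445)
member 8 (4-5): L=2.4093, (cx,cy)=(0.3785,0.9256)
member 9 (4-6): L=1.5880, (cx,cy)=(1.0000,0.0000)
member 10 (5-6): L=2.3302, (cx,cy)=(0.2901,-0.9570)
solve A·x = −loads:
  F[0-1] = -892.9920 N (compression)
  F[0-2] = -3448.5176 N (compression)
  F[1-2] = +924.7695 N (tension)
  F[1-3] = -575.7368 N (compression)
  F[2-3] = -925.5954 N (compression)
  F[2-4] = -2913.6630 N (compression)
  F[3-4] = +940.7051 N (tension)
  F[3-5] = -1150.0334 N (compression)
  F[4-5] = +1719.5403 N (tension)
  F[4-6] = +497.9862 N (tension)
  F[5-6] = -1716.5861 N (compression)
  Rx@0 = +3756.3000 N
  Ry@0 = +838.2748 N
  Ry@6 = +1642.7652 N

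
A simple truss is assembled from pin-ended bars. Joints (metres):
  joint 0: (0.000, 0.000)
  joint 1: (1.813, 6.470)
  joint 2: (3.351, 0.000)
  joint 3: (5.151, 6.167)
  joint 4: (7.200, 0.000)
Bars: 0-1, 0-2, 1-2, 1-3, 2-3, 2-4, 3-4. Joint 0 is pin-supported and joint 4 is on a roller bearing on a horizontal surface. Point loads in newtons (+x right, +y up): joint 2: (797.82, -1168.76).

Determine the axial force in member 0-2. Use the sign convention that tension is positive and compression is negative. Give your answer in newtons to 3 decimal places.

N=5 nodes, M=7 members, R=3 reactions → 2N=10, M+R=10
member 0 (0-1): L=6.7192, (cx,cy)=(0.2698,0.9629)
member 1 (0-2): L=3.3510, (cx,cy)=(1.0000,0.0000)
member 2 (1-2): L=6.6503, (cx,cy)=(0.2313,-0.9729)
member 3 (1-3): L=3.3517, (cx,cy)=(0.9959,-0.0904)
member 4 (2-3): L=6.4243, (cx,cy)=(0.2802,0.9599)
member 5 (2-4): L=3.8490, (cx,cy)=(1.0000,0.0000)
member 6 (3-4): L=6.4985, (cx,cy)=(0.3153,-0.9490)
solve A·x = −loads:
  F[0-1] = -648.8661 N (compression)
  F[0-2] = +972.8991 N (tension)
  F[1-2] = +673.0686 N (tension)
  F[1-3] = -332.0982 N (compression)
  F[2-3] = +535.3825 N (tension)
  F[2-4] = +180.7321 N (tension)
  F[3-4] = -573.1989 N (compression)
  Rx@0 = -797.8200 N
  Ry@0 = +624.7996 N
  Ry@4 = +543.9604 N

972.899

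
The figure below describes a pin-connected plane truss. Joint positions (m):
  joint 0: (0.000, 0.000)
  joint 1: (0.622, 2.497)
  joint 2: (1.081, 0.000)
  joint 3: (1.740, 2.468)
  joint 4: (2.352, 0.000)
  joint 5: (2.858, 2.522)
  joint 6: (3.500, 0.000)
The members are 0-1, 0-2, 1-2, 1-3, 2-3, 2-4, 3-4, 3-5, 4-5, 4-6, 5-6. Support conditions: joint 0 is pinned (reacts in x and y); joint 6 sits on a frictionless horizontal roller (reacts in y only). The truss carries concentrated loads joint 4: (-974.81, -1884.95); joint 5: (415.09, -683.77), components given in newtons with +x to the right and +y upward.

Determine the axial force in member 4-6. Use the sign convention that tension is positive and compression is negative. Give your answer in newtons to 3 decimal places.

N=7 nodes, M=11 members, R=3 reactions → 2N=14, M+R=14
member 0 (0-1): L=2.5733, (cx,cy)=(0.2417,0.9703)
member 1 (0-2): L=1.0810, (cx,cy)=(1.0000,0.0000)
member 2 (1-2): L=2.5388, (cx,cy)=(0.1808,-0.9835)
member 3 (1-3): L=1.1184, (cx,cy)=(0.9997,-0.0259)
member 4 (2-3): L=2.5545, (cx,cy)=(0.2580,0.9662)
member 5 (2-4): L=1.2710, (cx,cy)=(1.0000,0.0000)
member 6 (3-4): L=2.5427, (cx,cy)=(0.2407,-0.9706)
member 7 (3-5): L=1.1193, (cx,cy)=(0.9988,0.0482)
member 8 (4-5): L=2.5723, (cx,cy)=(0.1967,0.9805)
member 9 (4-6): L=1.1480, (cx,cy)=(1.0000,0.0000)
member 10 (5-6): L=2.6024, (cx,cy)=(0.2467,-0.9691)
solve A·x = −loads:
  F[0-1] = -458.1703 N (compression)
  F[0-2] = -448.9745 N (compression)
  F[1-2] = +457.1339 N (tension)
  F[1-3] = -193.4565 N (compression)
  F[2-3] = -465.3530 N (compression)
  F[2-4] = -246.2771 N (compression)
  F[3-4] = +437.2150 N (tension)
  F[3-5] = -419.1619 N (compression)
  F[4-5] = +1489.6949 N (tension)
  F[4-6] = +540.7196 N (tension)
  F[5-6] = -2191.8780 N (compression)
  Rx@0 = +559.7200 N
  Ry@0 = +444.5846 N
  Ry@6 = +2124.1354 N

540.720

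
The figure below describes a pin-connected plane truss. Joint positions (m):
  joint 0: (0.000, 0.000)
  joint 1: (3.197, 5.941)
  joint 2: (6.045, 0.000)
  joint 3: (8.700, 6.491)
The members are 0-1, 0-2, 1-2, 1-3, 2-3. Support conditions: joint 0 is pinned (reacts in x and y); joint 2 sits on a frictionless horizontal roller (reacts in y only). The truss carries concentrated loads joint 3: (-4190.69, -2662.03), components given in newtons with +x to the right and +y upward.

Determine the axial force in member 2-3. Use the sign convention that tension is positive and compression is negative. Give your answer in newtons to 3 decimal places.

-2526.883

N=4 nodes, M=5 members, R=3 reactions → 2N=8, M+R=8
member 0 (0-1): L=6.7466, (cx,cy)=(0.4739,0.8806)
member 1 (0-2): L=6.0450, (cx,cy)=(1.0000,0.0000)
member 2 (1-2): L=6.5884, (cx,cy)=(0.4323,-0.9017)
member 3 (1-3): L=5.5304, (cx,cy)=(0.9950,0.0995)
member 4 (2-3): L=7.0130, (cx,cy)=(0.3786,0.9256)
solve A·x = −loads:
  F[0-1] = -3782.3293 N (compression)
  F[0-2] = -2398.3576 N (compression)
  F[1-2] = +3335.1826 N (tension)
  F[1-3] = -3250.1678 N (compression)
  F[2-3] = -2526.8833 N (compression)
  Rx@0 = +4190.6900 N
  Ry@0 = +3330.6996 N
  Ry@2 = -668.6696 N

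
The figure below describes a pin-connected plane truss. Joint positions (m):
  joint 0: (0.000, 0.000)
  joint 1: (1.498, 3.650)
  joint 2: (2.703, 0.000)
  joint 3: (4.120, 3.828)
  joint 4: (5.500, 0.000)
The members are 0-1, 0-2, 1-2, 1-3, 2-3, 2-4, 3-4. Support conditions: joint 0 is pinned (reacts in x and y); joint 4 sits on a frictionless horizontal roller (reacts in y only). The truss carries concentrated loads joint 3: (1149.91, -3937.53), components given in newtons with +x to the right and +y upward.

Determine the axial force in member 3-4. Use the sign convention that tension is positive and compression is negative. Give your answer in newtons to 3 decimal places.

N=5 nodes, M=7 members, R=3 reactions → 2N=10, M+R=10
member 0 (0-1): L=3.9454, (cx,cy)=(0.3797,0.9251)
member 1 (0-2): L=2.7030, (cx,cy)=(1.0000,0.0000)
member 2 (1-2): L=3.8438, (cx,cy)=(0.3135,-0.9496)
member 3 (1-3): L=2.6280, (cx,cy)=(0.9977,0.0677)
member 4 (2-3): L=4.0818, (cx,cy)=(0.3471,0.9378)
member 5 (2-4): L=2.7970, (cx,cy)=(1.0000,0.0000)
member 6 (3-4): L=4.0692, (cx,cy)=(0.3391,-0.9407)
solve A·x = −loads:
  F[0-1] = -202.8116 N (compression)
  F[0-2] = +1226.9132 N (tension)
  F[1-2] = +187.8694 N (tension)
  F[1-3] = -136.2121 N (compression)
  F[2-3] = -190.2291 N (compression)
  F[2-4] = +1351.8467 N (tension)
  F[3-4] = -3986.1359 N (compression)
  Rx@0 = -1149.9100 N
  Ry@0 = +187.6247 N
  Ry@4 = +3749.9053 N

-3986.136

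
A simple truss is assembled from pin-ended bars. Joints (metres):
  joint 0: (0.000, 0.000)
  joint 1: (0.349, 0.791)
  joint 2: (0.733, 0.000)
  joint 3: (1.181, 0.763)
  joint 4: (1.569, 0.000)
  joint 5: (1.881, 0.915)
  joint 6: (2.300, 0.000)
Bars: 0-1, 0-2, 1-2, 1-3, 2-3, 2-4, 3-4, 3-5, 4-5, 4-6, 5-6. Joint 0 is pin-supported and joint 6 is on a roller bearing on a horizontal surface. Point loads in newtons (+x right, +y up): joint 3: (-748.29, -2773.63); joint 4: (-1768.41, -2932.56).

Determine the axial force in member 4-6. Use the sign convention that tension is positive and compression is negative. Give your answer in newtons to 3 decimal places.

1454.584

N=7 nodes, M=11 members, R=3 reactions → 2N=14, M+R=14
member 0 (0-1): L=0.8646, (cx,cy)=(0.4037,0.9149)
member 1 (0-2): L=0.7330, (cx,cy)=(1.0000,0.0000)
member 2 (1-2): L=0.8793, (cx,cy)=(0.4367,-0.8996)
member 3 (1-3): L=0.8325, (cx,cy)=(0.9994,-0.0336)
member 4 (2-3): L=0.8848, (cx,cy)=(0.5063,0.8623)
member 5 (2-4): L=0.8360, (cx,cy)=(1.0000,0.0000)
member 6 (3-4): L=0.8560, (cx,cy)=(0.4533,-0.8914)
member 7 (3-5): L=0.7163, (cx,cy)=(0.9772,0.2122)
member 8 (4-5): L=0.9667, (cx,cy)=(0.3227,0.9465)
member 9 (4-6): L=0.7310, (cx,cy)=(1.0000,0.0000)
member 10 (5-6): L=1.0064, (cx,cy)=(0.4163,-0.9092)
solve A·x = −loads:
  F[0-1] = -2764.9994 N (compression)
  F[0-2] = -1400.5563 N (compression)
  F[1-2] = +2901.2027 N (tension)
  F[1-3] = -2384.5059 N (compression)
  F[2-3] = -3026.5472 N (compression)
  F[2-4] = +1398.8837 N (tension)
  F[3-4] = -941.2783 N (compression)
  F[3-5] = -2804.5005 N (compression)
  F[4-5] = +3984.8195 N (tension)
  F[4-6] = +1454.5837 N (tension)
  F[5-6] = -3493.6834 N (compression)
  Rx@0 = +2516.7000 N
  Ry@0 = +2529.7124 N
  Ry@6 = +3176.4776 N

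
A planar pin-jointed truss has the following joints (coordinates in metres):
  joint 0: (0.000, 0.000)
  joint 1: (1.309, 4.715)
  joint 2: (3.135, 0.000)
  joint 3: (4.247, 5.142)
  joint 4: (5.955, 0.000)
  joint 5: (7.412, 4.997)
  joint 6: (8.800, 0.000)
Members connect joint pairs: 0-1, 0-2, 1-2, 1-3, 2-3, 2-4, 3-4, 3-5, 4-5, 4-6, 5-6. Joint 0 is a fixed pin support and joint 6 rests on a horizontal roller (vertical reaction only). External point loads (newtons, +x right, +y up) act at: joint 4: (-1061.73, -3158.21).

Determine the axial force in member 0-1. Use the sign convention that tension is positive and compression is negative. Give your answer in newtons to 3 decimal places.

N=7 nodes, M=11 members, R=3 reactions → 2N=14, M+R=14
member 0 (0-1): L=4.8933, (cx,cy)=(0.2675,0.9636)
member 1 (0-2): L=3.1350, (cx,cy)=(1.0000,0.0000)
member 2 (1-2): L=5.0562, (cx,cy)=(0.3611,-0.9325)
member 3 (1-3): L=2.9689, (cx,cy)=(0.9896,0.1438)
member 4 (2-3): L=5.2609, (cx,cy)=(0.2114,0.9774)
member 5 (2-4): L=2.8200, (cx,cy)=(1.0000,0.0000)
member 6 (3-4): L=5.4182, (cx,cy)=(0.3152,-0.9490)
member 7 (3-5): L=3.1683, (cx,cy)=(0.9990,-0.0458)
member 8 (4-5): L=5.2051, (cx,cy)=(0.2799,0.9600)
member 9 (4-6): L=2.8450, (cx,cy)=(1.0000,0.0000)
member 10 (5-6): L=5.1862, (cx,cy)=(0.2676,-0.9635)
solve A·x = −loads:
  F[0-1] = -1059.6530 N (compression)
  F[0-2] = -778.2656 N (compression)
  F[1-2] = +994.7595 N (tension)
  F[1-3] = -649.4627 N (compression)
  F[2-3] = -949.0690 N (compression)
  F[2-4] = -218.4131 N (compression)
  F[3-4] = +1133.8549 N (tension)
  F[3-5] = -1202.0025 N (compression)
  F[4-5] = +2168.8681 N (tension)
  F[4-6] = +593.6360 N (tension)
  F[5-6] = -2218.0895 N (compression)
  Rx@0 = +1061.7300 N
  Ry@0 = +1021.0349 N
  Ry@6 = +2137.1751 N

-1059.653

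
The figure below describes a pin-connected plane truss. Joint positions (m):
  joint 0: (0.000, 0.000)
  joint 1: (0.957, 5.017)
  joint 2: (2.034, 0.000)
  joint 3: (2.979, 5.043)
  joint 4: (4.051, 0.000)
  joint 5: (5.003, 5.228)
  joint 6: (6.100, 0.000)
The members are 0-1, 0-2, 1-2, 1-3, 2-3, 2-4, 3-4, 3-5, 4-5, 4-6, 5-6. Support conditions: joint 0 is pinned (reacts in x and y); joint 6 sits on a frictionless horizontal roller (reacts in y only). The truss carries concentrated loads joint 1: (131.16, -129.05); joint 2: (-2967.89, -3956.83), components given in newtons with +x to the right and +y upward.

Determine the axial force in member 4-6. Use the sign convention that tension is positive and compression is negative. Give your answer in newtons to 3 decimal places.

N=7 nodes, M=11 members, R=3 reactions → 2N=14, M+R=14
member 0 (0-1): L=5.1075, (cx,cy)=(0.1874,0.9823)
member 1 (0-2): L=2.0340, (cx,cy)=(1.0000,0.0000)
member 2 (1-2): L=5.1313, (cx,cy)=(0.2099,-0.9777)
member 3 (1-3): L=2.0222, (cx,cy)=(0.9999,0.0129)
member 4 (2-3): L=5.1308, (cx,cy)=(0.1842,0.9829)
member 5 (2-4): L=2.0170, (cx,cy)=(1.0000,0.0000)
member 6 (3-4): L=5.1557, (cx,cy)=(0.2079,-0.9781)
member 7 (3-5): L=2.0324, (cx,cy)=(0.9958,0.0910)
member 8 (4-5): L=5.3140, (cx,cy)=(0.1792,0.9838)
member 9 (4-6): L=2.0490, (cx,cy)=(1.0000,0.0000)
member 10 (5-6): L=5.3419, (cx,cy)=(0.2054,-0.9787)
solve A·x = −loads:
  F[0-1] = -2685.9559 N (compression)
  F[0-2] = -2333.4544 N (compression)
  F[1-2] = +2551.1167 N (tension)
  F[1-3] = -1169.9822 N (compression)
  F[2-3] = +1487.9951 N (tension)
  F[2-4] = +895.8226 N (tension)
  F[3-4] = -1533.7483 N (compression)
  F[3-5] = -579.3214 N (compression)
  F[4-5] = +1524.8978 N (tension)
  F[4-6] = +303.7304 N (tension)
  F[5-6] = -1479.0184 N (compression)
  Rx@0 = +2836.7300 N
  Ry@0 = +2638.3845 N
  Ry@6 = +1447.4955 N

303.730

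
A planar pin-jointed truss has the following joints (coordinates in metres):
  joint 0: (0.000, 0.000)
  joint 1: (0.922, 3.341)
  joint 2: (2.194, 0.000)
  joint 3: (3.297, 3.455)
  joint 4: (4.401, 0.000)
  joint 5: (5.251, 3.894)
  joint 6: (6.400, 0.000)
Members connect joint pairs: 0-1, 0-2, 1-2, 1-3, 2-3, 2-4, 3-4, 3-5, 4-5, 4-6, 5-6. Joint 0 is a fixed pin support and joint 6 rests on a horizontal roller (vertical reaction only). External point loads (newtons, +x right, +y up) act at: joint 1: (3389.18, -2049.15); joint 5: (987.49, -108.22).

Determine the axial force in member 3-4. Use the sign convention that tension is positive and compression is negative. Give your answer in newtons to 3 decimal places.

N=7 nodes, M=11 members, R=3 reactions → 2N=14, M+R=14
member 0 (0-1): L=3.4659, (cx,cy)=(0.2660,0.9640)
member 1 (0-2): L=2.1940, (cx,cy)=(1.0000,0.0000)
member 2 (1-2): L=3.5749, (cx,cy)=(0.3558,-0.9346)
member 3 (1-3): L=2.3777, (cx,cy)=(0.9988,0.0479)
member 4 (2-3): L=3.6268, (cx,cy)=(0.3041,0.9526)
member 5 (2-4): L=2.2070, (cx,cy)=(1.0000,0.0000)
member 6 (3-4): L=3.6271, (cx,cy)=(0.3044,-0.9526)
member 7 (3-5): L=2.0027, (cx,cy)=(0.9757,0.2192)
member 8 (4-5): L=3.9857, (cx,cy)=(0.2133,0.9770)
member 9 (4-6): L=1.9990, (cx,cy)=(1.0000,0.0000)
member 10 (5-6): L=4.0600, (cx,cy)=(0.2830,-0.9591)
solve A·x = −loads:
  F[0-1] = +619.0155 N (tension)
  F[0-2] = +4211.9986 N (tension)
  F[1-2] = -2942.9664 N (compression)
  F[1-3] = -2179.8810 N (compression)
  F[2-3] = +2887.1322 N (tension)
  F[2-4] = +2286.8139 N (tension)
  F[3-4] = -2877.5341 N (compression)
  F[3-5] = -434.0288 N (compression)
  F[4-5] = +2805.5431 N (tension)
  F[4-6] = +812.6447 N (tension)
  F[5-6] = -2871.4720 N (compression)
  Rx@0 = -4376.6700 N
  Ry@0 = -596.7106 N
  Ry@6 = +2754.0806 N

-2877.534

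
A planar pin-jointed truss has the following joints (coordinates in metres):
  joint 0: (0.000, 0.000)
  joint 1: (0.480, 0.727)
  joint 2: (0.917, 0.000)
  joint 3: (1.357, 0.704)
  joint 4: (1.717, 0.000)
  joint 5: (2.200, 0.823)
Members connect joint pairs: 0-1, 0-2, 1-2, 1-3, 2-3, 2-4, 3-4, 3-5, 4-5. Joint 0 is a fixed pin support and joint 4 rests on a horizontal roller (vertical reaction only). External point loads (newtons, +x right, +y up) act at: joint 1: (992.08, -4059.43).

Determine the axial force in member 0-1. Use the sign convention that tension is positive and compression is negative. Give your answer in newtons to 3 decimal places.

N=6 nodes, M=9 members, R=3 reactions → 2N=12, M+R=12
member 0 (0-1): L=0.8712, (cx,cy)=(0.5510,0.8345)
member 1 (0-2): L=0.9170, (cx,cy)=(1.0000,0.0000)
member 2 (1-2): L=0.8482, (cx,cy)=(0.5152,-0.8571)
member 3 (1-3): L=0.8773, (cx,cy)=(0.9997,-0.0262)
member 4 (2-3): L=0.8302, (cx,cy)=(0.5300,0.8480)
member 5 (2-4): L=0.8000, (cx,cy)=(1.0000,0.0000)
member 6 (3-4): L=0.7907, (cx,cy)=(0.4553,-0.8903)
member 7 (3-5): L=0.8514, (cx,cy)=(0.9902,0.1398)
member 8 (4-5): L=0.9543, (cx,cy)=(0.5061,0.8624)
solve A·x = −loads:
  F[0-1] = -3001.1788 N (compression)
  F[0-2] = +2645.6879 N (tension)
  F[1-2] = -1760.9992 N (compression)
  F[1-3] = -1739.0381 N (compression)
  F[2-3] = +1779.8516 N (tension)
  F[2-4] = +795.1209 N (tension)
  F[3-4] = -1746.4080 N (compression)
  F[3-5] = -0.0000 N (compression)
  F[4-5] = +0.0000 N (tension)
  Rx@0 = -992.0800 N
  Ry@0 = +2504.5269 N
  Ry@4 = +1554.9031 N

-3001.179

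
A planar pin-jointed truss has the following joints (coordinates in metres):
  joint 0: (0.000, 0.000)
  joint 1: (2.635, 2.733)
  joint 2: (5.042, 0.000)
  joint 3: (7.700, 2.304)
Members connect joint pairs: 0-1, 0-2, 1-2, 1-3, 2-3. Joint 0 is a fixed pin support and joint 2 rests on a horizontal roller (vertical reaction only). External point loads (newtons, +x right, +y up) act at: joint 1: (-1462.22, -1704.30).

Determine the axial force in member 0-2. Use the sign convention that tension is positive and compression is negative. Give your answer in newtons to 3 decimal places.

N=4 nodes, M=5 members, R=3 reactions → 2N=8, M+R=8
member 0 (0-1): L=3.7964, (cx,cy)=(0.6941,0.7199)
member 1 (0-2): L=5.0420, (cx,cy)=(1.0000,0.0000)
member 2 (1-2): L=3.6418, (cx,cy)=(0.6609,-0.7504)
member 3 (1-3): L=5.0831, (cx,cy)=(0.9964,-0.0844)
member 4 (2-3): L=3.5176, (cx,cy)=(0.7556,0.6550)
solve A·x = −loads:
  F[0-1] = -2231.1658 N (compression)
  F[0-2] = +86.3919 N (tension)
  F[1-2] = -130.7124 N (compression)
  F[1-3] = -0.0000 N (compression)
  F[2-3] = +0.0000 N (tension)
  Rx@0 = +1462.2200 N
  Ry@0 = +1606.2073 N
  Ry@2 = +98.0927 N

86.392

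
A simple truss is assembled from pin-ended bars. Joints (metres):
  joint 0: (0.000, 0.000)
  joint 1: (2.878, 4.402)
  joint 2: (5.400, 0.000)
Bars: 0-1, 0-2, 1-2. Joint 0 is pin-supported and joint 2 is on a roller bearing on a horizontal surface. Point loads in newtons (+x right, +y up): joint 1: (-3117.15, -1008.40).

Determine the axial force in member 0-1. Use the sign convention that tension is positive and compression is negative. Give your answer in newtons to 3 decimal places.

N=3 nodes, M=3 members, R=3 reactions → 2N=6, M+R=6
member 0 (0-1): L=5.2593, (cx,cy)=(0.5472,0.8370)
member 1 (0-2): L=5.4000, (cx,cy)=(1.0000,0.0000)
member 2 (1-2): L=5.0733, (cx,cy)=(0.4971,-0.8677)
solve A·x = −loads:
  F[0-1] = -3598.6280 N (compression)
  F[0-2] = -1147.9137 N (compression)
  F[1-2] = +2309.1508 N (tension)
  Rx@0 = +3117.1500 N
  Ry@0 = +3012.0146 N
  Ry@2 = -2003.6146 N

-3598.628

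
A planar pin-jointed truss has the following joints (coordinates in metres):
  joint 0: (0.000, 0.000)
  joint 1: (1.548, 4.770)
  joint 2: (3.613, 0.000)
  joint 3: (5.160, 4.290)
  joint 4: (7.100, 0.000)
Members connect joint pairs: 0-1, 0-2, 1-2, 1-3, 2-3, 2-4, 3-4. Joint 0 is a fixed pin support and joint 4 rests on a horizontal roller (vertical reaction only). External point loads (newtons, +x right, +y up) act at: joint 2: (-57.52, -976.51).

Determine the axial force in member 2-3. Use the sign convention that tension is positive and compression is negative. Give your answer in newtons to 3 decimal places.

N=5 nodes, M=7 members, R=3 reactions → 2N=10, M+R=10
member 0 (0-1): L=5.0149, (cx,cy)=(0.3087,0.9512)
member 1 (0-2): L=3.6130, (cx,cy)=(1.0000,0.0000)
member 2 (1-2): L=5.1978, (cx,cy)=(0.3973,-0.9177)
member 3 (1-3): L=3.6438, (cx,cy)=(0.9913,-0.1317)
member 4 (2-3): L=4.5604, (cx,cy)=(0.3392,0.9407)
member 5 (2-4): L=3.4870, (cx,cy)=(1.0000,0.0000)
member 6 (3-4): L=4.7083, (cx,cy)=(0.4120,-0.9112)
solve A·x = −loads:
  F[0-1] = -504.2130 N (compression)
  F[0-2] = +98.1206 N (tension)
  F[1-2] = +578.4170 N (tension)
  F[1-3] = -388.8246 N (compression)
  F[2-3] = +473.7923 N (tension)
  F[2-4] = +224.7143 N (tension)
  F[3-4] = -545.3676 N (compression)
  Rx@0 = +57.5200 N
  Ry@0 = +479.5902 N
  Ry@4 = +496.9198 N

473.792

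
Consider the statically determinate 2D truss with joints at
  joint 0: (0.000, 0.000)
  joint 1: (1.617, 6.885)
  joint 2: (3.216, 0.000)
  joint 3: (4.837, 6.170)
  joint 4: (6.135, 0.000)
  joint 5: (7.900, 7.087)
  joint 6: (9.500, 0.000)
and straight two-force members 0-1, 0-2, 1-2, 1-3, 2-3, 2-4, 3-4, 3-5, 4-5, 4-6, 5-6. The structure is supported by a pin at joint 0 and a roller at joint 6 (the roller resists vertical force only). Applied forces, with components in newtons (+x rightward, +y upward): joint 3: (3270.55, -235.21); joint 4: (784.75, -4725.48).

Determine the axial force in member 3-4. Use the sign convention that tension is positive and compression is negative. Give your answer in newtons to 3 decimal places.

N=7 nodes, M=11 members, R=3 reactions → 2N=14, M+R=14
member 0 (0-1): L=7.0723, (cx,cy)=(0.2286,0.9735)
member 1 (0-2): L=3.2160, (cx,cy)=(1.0000,0.0000)
member 2 (1-2): L=7.0682, (cx,cy)=(0.2262,-0.9741)
member 3 (1-3): L=3.2984, (cx,cy)=(0.9762,-0.2168)
member 4 (2-3): L=6.3794, (cx,cy)=(0.2541,0.9672)
member 5 (2-4): L=2.9190, (cx,cy)=(1.0000,0.0000)
member 6 (3-4): L=6.3051, (cx,cy)=(0.2059,-0.9786)
member 7 (3-5): L=3.1973, (cx,cy)=(0.9580,0.2868)
member 8 (4-5): L=7.3035, (cx,cy)=(0.2417,0.9704)
member 9 (4-6): L=3.3650, (cx,cy)=(1.0000,0.0000)
member 10 (5-6): L=7.2654, (cx,cy)=(0.2202,-0.9754)
solve A·x = −loads:
  F[0-1] = +343.9819 N (tension)
  F[0-2] = +3976.6529 N (tension)
  F[1-2] = -381.3788 N (compression)
  F[1-3] = +168.9408 N (tension)
  F[2-3] = +384.0986 N (tension)
  F[2-4] = +3792.7768 N (tension)
  F[3-4] = -1413.7715 N (compression)
  F[3-5] = -2836.1250 N (compression)
  F[4-5] = +6295.5720 N (tension)
  F[4-6] = +1195.5548 N (tension)
  F[5-6] = -5428.8407 N (compression)
  Rx@0 = -4055.3000 N
  Ry@0 = -334.8704 N
  Ry@6 = +5295.5604 N

-1413.771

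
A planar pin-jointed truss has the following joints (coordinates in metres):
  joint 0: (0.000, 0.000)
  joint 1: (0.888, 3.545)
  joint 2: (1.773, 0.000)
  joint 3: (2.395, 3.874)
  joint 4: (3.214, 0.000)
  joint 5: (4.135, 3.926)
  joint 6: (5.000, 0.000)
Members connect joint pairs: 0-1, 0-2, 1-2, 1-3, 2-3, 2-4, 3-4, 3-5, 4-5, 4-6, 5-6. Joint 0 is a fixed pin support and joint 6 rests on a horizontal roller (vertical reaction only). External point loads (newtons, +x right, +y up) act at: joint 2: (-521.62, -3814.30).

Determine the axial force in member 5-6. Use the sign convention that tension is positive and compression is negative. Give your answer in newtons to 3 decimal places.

-1384.991

N=7 nodes, M=11 members, R=3 reactions → 2N=14, M+R=14
member 0 (0-1): L=3.6545, (cx,cy)=(0.2430,0.9700)
member 1 (0-2): L=1.7730, (cx,cy)=(1.0000,0.0000)
member 2 (1-2): L=3.6538, (cx,cy)=(0.2422,-0.9702)
member 3 (1-3): L=1.5425, (cx,cy)=(0.9770,0.2133)
member 4 (2-3): L=3.9236, (cx,cy)=(0.1585,0.9874)
member 5 (2-4): L=1.4410, (cx,cy)=(1.0000,0.0000)
member 6 (3-4): L=3.9596, (cx,cy)=(0.2068,-0.9784)
member 7 (3-5): L=1.7408, (cx,cy)=(0.9996,0.0299)
member 8 (4-5): L=4.0326, (cx,cy)=(0.2284,0.9736)
member 9 (4-6): L=1.7860, (cx,cy)=(1.0000,0.0000)
member 10 (5-6): L=4.0202, (cx,cy)=(0.2152,-0.9766)
solve A·x = −loads:
  F[0-1] = -2537.8080 N (compression)
  F[0-2] = +95.0326 N (tension)
  F[1-2] = +2274.5784 N (tension)
  F[1-3] = -1195.0869 N (compression)
  F[2-3] = +1628.0391 N (tension)
  F[2-4] = +909.4979 N (tension)
  F[3-4] = -1401.3731 N (compression)
  F[3-5] = -619.9177 N (compression)
  F[4-5] = +1408.2902 N (tension)
  F[4-6] = +298.0021 N (tension)
  F[5-6] = -1384.9906 N (compression)
  Rx@0 = +521.6200 N
  Ry@0 = +2461.7492 N
  Ry@6 = +1352.5508 N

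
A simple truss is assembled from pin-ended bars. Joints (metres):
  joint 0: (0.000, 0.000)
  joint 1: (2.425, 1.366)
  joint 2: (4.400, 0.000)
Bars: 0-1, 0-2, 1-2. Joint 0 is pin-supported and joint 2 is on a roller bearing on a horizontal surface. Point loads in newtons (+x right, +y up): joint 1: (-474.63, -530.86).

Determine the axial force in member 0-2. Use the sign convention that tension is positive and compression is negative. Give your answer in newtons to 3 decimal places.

209.971

N=3 nodes, M=3 members, R=3 reactions → 2N=6, M+R=6
member 0 (0-1): L=2.7833, (cx,cy)=(0.8713,0.4908)
member 1 (0-2): L=4.4000, (cx,cy)=(1.0000,0.0000)
member 2 (1-2): L=2.4014, (cx,cy)=(0.8224,-0.5688)
solve A·x = −loads:
  F[0-1] = -785.7430 N (compression)
  F[0-2] = +209.9706 N (tension)
  F[1-2] = -255.2998 N (compression)
  Rx@0 = +474.6300 N
  Ry@0 = +385.6348 N
  Ry@2 = +145.2252 N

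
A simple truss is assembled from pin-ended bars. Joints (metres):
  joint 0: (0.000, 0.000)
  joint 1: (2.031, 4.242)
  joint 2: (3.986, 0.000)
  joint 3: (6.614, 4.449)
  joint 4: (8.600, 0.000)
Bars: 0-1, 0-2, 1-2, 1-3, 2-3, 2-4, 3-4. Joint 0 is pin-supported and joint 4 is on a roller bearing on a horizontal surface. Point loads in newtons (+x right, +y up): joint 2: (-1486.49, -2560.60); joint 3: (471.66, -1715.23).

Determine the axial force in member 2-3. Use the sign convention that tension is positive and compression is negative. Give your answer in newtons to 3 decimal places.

1275.426

N=5 nodes, M=7 members, R=3 reactions → 2N=10, M+R=10
member 0 (0-1): L=4.7031, (cx,cy)=(0.4318,0.9020)
member 1 (0-2): L=3.9860, (cx,cy)=(1.0000,0.0000)
member 2 (1-2): L=4.6708, (cx,cy)=(0.4186,-0.9082)
member 3 (1-3): L=4.5877, (cx,cy)=(0.9990,0.0451)
member 4 (2-3): L=5.1672, (cx,cy)=(0.5086,0.8610)
member 5 (2-4): L=4.6140, (cx,cy)=(1.0000,0.0000)
member 6 (3-4): L=4.8721, (cx,cy)=(0.4076,-0.9132)
solve A·x = −loads:
  F[0-1] = -1691.7648 N (compression)
  F[0-2] = -284.2597 N (compression)
  F[1-2] = +1610.2872 N (tension)
  F[1-3] = -1405.9973 N (compression)
  F[2-3] = +1275.4263 N (tension)
  F[2-4] = +1227.5532 N (tension)
  F[3-4] = -3011.4890 N (compression)
  Rx@0 = +1014.8300 N
  Ry@0 = +1525.8884 N
  Ry@4 = +2749.9416 N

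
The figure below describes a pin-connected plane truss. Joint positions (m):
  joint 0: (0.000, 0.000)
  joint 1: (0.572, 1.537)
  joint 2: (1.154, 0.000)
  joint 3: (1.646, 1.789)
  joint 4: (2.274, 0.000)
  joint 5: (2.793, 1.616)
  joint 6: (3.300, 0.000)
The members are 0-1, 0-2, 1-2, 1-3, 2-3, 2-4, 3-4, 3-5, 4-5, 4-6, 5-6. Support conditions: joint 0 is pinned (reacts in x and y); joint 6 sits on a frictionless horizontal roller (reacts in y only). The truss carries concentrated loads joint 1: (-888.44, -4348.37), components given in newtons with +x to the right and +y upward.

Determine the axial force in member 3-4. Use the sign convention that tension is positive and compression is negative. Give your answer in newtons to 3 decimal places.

-327.350

N=7 nodes, M=11 members, R=3 reactions → 2N=14, M+R=14
member 0 (0-1): L=1.6400, (cx,cy)=(0.3488,0.9372)
member 1 (0-2): L=1.1540, (cx,cy)=(1.0000,0.0000)
member 2 (1-2): L=1.6435, (cx,cy)=(0.3541,-0.9352)
member 3 (1-3): L=1.1032, (cx,cy)=(0.9736,0.2284)
member 4 (2-3): L=1.8554, (cx,cy)=(0.2652,0.9642)
member 5 (2-4): L=1.1200, (cx,cy)=(1.0000,0.0000)
member 6 (3-4): L=1.8960, (cx,cy)=(0.3312,-0.9436)
member 7 (3-5): L=1.1600, (cx,cy)=(0.9888,-0.1491)
member 8 (4-5): L=1.6973, (cx,cy)=(0.3058,0.9521)
member 9 (4-6): L=1.0260, (cx,cy)=(1.0000,0.0000)
member 10 (5-6): L=1.6937, (cx,cy)=(0.2994,-0.9541)
solve A·x = −loads:
  F[0-1] = -4277.0338 N (compression)
  F[0-2] = +603.3190 N (tension)
  F[1-2] = -472.8329 N (compression)
  F[1-3] = -447.7161 N (compression)
  F[2-3] = +458.6103 N (tension)
  F[2-4] = +314.2691 N (tension)
  F[3-4] = -327.3504 N (compression)
  F[3-5] = -208.1724 N (compression)
  F[4-5] = +324.4113 N (tension)
  F[4-6] = +106.6456 N (tension)
  F[5-6] = -356.2566 N (compression)
  Rx@0 = +888.4400 N
  Ry@0 = +4008.4502 N
  Ry@6 = +339.9198 N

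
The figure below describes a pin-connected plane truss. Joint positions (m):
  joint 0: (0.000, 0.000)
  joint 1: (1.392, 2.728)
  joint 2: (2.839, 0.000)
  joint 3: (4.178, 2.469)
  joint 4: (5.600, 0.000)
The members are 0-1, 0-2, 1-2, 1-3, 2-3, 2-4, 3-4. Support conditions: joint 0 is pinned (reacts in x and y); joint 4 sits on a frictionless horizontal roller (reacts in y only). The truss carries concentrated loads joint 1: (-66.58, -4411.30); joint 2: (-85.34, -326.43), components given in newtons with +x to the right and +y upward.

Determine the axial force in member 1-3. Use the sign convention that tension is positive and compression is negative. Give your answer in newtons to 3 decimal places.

N=5 nodes, M=7 members, R=3 reactions → 2N=10, M+R=10
member 0 (0-1): L=3.0626, (cx,cy)=(0.4545,0.8907)
member 1 (0-2): L=2.8390, (cx,cy)=(1.0000,0.0000)
member 2 (1-2): L=3.0880, (cx,cy)=(0.4686,-0.8834)
member 3 (1-3): L=2.7980, (cx,cy)=(0.9957,-0.0926)
member 4 (2-3): L=2.8087, (cx,cy)=(0.4767,0.8790)
member 5 (2-4): L=2.7610, (cx,cy)=(1.0000,0.0000)
member 6 (3-4): L=2.8492, (cx,cy)=(0.4991,-0.8666)
solve A·x = −loads:
  F[0-1] = -3938.4684 N (compression)
  F[0-2] = +1638.1637 N (tension)
  F[1-2] = -884.5837 N (compression)
  F[1-3] = -1314.6437 N (compression)
  F[2-3] = +1260.3233 N (tension)
  F[2-4] = +708.1649 N (tension)
  F[3-4] = -1418.9286 N (compression)
  Rx@0 = +151.9200 N
  Ry@0 = +3508.1525 N
  Ry@4 = +1229.5775 N

-1314.644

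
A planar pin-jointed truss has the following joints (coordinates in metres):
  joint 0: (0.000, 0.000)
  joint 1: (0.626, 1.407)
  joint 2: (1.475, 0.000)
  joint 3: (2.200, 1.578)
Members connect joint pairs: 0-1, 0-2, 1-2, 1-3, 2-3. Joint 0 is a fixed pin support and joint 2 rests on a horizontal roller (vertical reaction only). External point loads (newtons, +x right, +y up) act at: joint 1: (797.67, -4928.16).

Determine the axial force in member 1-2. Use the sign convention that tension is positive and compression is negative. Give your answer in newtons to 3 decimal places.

N=4 nodes, M=5 members, R=3 reactions → 2N=8, M+R=8
member 0 (0-1): L=1.5400, (cx,cy)=(0.4065,0.9137)
member 1 (0-2): L=1.4750, (cx,cy)=(1.0000,0.0000)
member 2 (1-2): L=1.6433, (cx,cy)=(0.5166,-0.8562)
member 3 (1-3): L=1.5833, (cx,cy)=(0.9942,0.1080)
member 4 (2-3): L=1.7366, (cx,cy)=(0.4175,0.9087)
solve A·x = −loads:
  F[0-1] = -2271.8958 N (compression)
  F[0-2] = +1721.1955 N (tension)
  F[1-2] = -3331.5058 N (compression)
  F[1-3] = +0.0000 N (tension)
  F[2-3] = -0.0000 N (compression)
  Rx@0 = -797.6700 N
  Ry@0 = +2075.7194 N
  Ry@2 = +2852.4406 N

-3331.506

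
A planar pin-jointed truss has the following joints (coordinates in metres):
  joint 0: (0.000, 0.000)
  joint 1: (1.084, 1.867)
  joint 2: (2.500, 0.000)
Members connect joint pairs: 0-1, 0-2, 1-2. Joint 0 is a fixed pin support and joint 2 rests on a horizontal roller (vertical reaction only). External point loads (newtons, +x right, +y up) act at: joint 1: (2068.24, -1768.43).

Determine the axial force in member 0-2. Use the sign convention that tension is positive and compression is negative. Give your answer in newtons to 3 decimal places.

N=3 nodes, M=3 members, R=3 reactions → 2N=6, M+R=6
member 0 (0-1): L=2.1589, (cx,cy)=(0.5021,0.8648)
member 1 (0-2): L=2.5000, (cx,cy)=(1.0000,0.0000)
member 2 (1-2): L=2.3432, (cx,cy)=(0.6043,-0.7968)
solve A·x = −loads:
  F[0-1] = +627.8003 N (tension)
  F[0-2] = +1753.0132 N (tension)
  F[1-2] = -2900.9322 N (compression)
  Rx@0 = -2068.2400 N
  Ry@0 = -542.9229 N
  Ry@2 = +2311.3529 N

1753.013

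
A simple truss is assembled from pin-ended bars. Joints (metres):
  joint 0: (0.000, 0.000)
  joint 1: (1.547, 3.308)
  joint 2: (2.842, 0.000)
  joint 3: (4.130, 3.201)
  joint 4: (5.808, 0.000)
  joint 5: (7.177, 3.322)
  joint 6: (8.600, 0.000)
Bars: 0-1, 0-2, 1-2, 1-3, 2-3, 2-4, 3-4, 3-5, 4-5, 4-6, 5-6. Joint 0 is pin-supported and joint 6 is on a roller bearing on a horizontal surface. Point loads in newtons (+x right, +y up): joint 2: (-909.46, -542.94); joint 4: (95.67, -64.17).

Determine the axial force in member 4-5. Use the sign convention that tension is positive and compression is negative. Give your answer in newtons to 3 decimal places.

249.109

N=7 nodes, M=11 members, R=3 reactions → 2N=14, M+R=14
member 0 (0-1): L=3.6519, (cx,cy)=(0.4236,0.9058)
member 1 (0-2): L=2.8420, (cx,cy)=(1.0000,0.0000)
member 2 (1-2): L=3.5524, (cx,cy)=(0.3645,-0.9312)
member 3 (1-3): L=2.5852, (cx,cy)=(0.9991,-0.0414)
member 4 (2-3): L=3.4504, (cx,cy)=(0.3733,0.9277)
member 5 (2-4): L=2.9660, (cx,cy)=(1.0000,0.0000)
member 6 (3-4): L=3.6142, (cx,cy)=(0.4643,-0.8857)
member 7 (3-5): L=3.0494, (cx,cy)=(0.9992,0.0397)
member 8 (4-5): L=3.5930, (cx,cy)=(0.3810,0.9246)
member 9 (4-6): L=2.7920, (cx,cy)=(1.0000,0.0000)
member 10 (5-6): L=3.6139, (cx,cy)=(0.3938,-0.9192)
solve A·x = −loads:
  F[0-1] = -424.3024 N (compression)
  F[0-2] = -634.0471 N (compression)
  F[1-2] = +427.6838 N (tension)
  F[1-3] = -335.9375 N (compression)
  F[2-3] = +155.9592 N (tension)
  F[2-4] = +373.1018 N (tension)
  F[3-4] = -187.5929 N (compression)
  F[3-5] = -190.4851 N (compression)
  F[4-5] = +249.1089 N (tension)
  F[4-6] = +95.4206 N (tension)
  F[5-6] = -242.3366 N (compression)
  Rx@0 = +813.7900 N
  Ry@0 = +384.3501 N
  Ry@6 = +222.7599 N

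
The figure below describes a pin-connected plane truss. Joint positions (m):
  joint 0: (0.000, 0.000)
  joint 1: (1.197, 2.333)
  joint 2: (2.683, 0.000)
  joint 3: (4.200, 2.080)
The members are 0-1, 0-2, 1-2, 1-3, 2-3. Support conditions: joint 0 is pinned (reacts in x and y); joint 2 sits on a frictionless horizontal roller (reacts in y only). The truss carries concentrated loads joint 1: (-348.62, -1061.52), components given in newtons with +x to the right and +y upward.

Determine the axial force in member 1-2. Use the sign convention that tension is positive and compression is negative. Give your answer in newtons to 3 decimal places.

N=4 nodes, M=5 members, R=3 reactions → 2N=8, M+R=8
member 0 (0-1): L=2.6222, (cx,cy)=(0.4565,0.8897)
member 1 (0-2): L=2.6830, (cx,cy)=(1.0000,0.0000)
member 2 (1-2): L=2.7661, (cx,cy)=(0.5372,-0.8434)
member 3 (1-3): L=3.0136, (cx,cy)=(0.9965,-0.0840)
member 4 (2-3): L=2.5744, (cx,cy)=(0.5893,0.8079)
solve A·x = −loads:
  F[0-1] = -1001.5139 N (compression)
  F[0-2] = +108.5658 N (tension)
  F[1-2] = -202.0858 N (compression)
  F[1-3] = -0.0000 N (tension)
  F[2-3] = +0.0000 N (tension)
  Rx@0 = +348.6200 N
  Ry@0 = +891.0731 N
  Ry@2 = +170.4469 N

-202.086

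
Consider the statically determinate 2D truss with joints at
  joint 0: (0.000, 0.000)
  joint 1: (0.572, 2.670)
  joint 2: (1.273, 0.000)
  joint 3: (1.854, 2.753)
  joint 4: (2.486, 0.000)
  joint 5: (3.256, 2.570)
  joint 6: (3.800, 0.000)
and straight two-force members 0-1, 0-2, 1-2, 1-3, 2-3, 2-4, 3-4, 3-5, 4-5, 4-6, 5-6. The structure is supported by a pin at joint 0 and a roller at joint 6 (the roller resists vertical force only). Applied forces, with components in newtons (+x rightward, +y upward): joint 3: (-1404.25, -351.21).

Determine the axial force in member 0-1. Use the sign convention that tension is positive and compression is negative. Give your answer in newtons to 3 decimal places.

-1224.363

N=7 nodes, M=11 members, R=3 reactions → 2N=14, M+R=14
member 0 (0-1): L=2.7306, (cx,cy)=(0.2095,0.9778)
member 1 (0-2): L=1.2730, (cx,cy)=(1.0000,0.0000)
member 2 (1-2): L=2.7605, (cx,cy)=(0.2539,-0.9672)
member 3 (1-3): L=1.2847, (cx,cy)=(0.9979,0.0646)
member 4 (2-3): L=2.8136, (cx,cy)=(0.2065,0.9784)
member 5 (2-4): L=1.2130, (cx,cy)=(1.0000,0.0000)
member 6 (3-4): L=2.8246, (cx,cy)=(0.2237,-0.9746)
member 7 (3-5): L=1.4139, (cx,cy)=(0.9916,-0.1294)
member 8 (4-5): L=2.6829, (cx,cy)=(0.2870,0.9579)
member 9 (4-6): L=1.3140, (cx,cy)=(1.0000,0.0000)
member 10 (5-6): L=2.6269, (cx,cy)=(0.2071,-0.9783)
solve A·x = −loads:
  F[0-1] = -1224.3635 N (compression)
  F[0-2] = -1147.7715 N (compression)
  F[1-2] = +1200.2042 N (tension)
  F[1-3] = -562.4340 N (compression)
  F[2-3] = -1186.4315 N (compression)
  F[2-4] = -598.0000 N (compression)
  F[3-4] = +812.2478 N (tension)
  F[3-5] = +419.7926 N (tension)
  F[4-5] = -826.4236 N (compression)
  F[4-6] = -179.0731 N (compression)
  F[5-6] = +864.7335 N (tension)
  Rx@0 = +1404.2500 N
  Ry@0 = +1197.1987 N
  Ry@6 = -845.9887 N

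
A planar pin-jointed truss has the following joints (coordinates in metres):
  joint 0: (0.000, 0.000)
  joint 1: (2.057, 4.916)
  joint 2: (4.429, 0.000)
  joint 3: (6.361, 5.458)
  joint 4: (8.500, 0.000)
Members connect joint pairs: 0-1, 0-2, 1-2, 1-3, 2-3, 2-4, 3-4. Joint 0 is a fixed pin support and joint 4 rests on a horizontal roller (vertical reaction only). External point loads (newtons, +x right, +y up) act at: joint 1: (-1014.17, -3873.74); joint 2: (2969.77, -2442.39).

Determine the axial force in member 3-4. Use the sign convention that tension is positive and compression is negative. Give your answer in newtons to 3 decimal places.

-1743.751

N=5 nodes, M=7 members, R=3 reactions → 2N=10, M+R=10
member 0 (0-1): L=5.3290, (cx,cy)=(0.3860,0.9225)
member 1 (0-2): L=4.4290, (cx,cy)=(1.0000,0.0000)
member 2 (1-2): L=5.4583, (cx,cy)=(0.4346,-0.9006)
member 3 (1-3): L=4.3380, (cx,cy)=(0.9922,0.1249)
member 4 (2-3): L=5.7899, (cx,cy)=(0.3337,0.9427)
member 5 (2-4): L=4.0710, (cx,cy)=(1.0000,0.0000)
member 6 (3-4): L=5.8622, (cx,cy)=(0.3649,-0.9311)
solve A·x = −loads:
  F[0-1] = -5086.8422 N (compression)
  F[0-2] = +3919.1246 N (tension)
  F[1-2] = +731.9847 N (tension)
  F[1-3] = -1277.4595 N (compression)
  F[2-3] = +1891.5513 N (tension)
  F[2-4] = +636.2627 N (tension)
  F[3-4] = -1743.7506 N (compression)
  Rx@0 = -1955.6000 N
  Ry@0 = +4692.6043 N
  Ry@4 = +1623.5257 N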